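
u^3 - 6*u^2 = u^2*(u - 6)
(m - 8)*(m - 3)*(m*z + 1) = m^3*z - 11*m^2*z + m^2 + 24*m*z - 11*m + 24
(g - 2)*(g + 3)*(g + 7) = g^3 + 8*g^2 + g - 42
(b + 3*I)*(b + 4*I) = b^2 + 7*I*b - 12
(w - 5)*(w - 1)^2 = w^3 - 7*w^2 + 11*w - 5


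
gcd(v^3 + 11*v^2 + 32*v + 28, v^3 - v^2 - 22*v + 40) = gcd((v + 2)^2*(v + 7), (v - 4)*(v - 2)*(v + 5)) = 1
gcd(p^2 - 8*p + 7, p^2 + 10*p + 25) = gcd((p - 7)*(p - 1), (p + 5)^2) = 1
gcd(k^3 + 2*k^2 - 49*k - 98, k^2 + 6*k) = 1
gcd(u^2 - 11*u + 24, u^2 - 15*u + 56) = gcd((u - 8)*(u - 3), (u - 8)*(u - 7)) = u - 8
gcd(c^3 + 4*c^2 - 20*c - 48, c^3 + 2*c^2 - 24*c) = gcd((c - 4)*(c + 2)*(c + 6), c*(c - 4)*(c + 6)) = c^2 + 2*c - 24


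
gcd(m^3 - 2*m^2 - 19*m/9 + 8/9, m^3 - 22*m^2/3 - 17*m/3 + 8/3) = m^2 + 2*m/3 - 1/3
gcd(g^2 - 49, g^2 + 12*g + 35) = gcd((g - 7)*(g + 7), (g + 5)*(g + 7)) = g + 7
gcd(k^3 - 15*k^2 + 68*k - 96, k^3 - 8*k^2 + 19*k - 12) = k^2 - 7*k + 12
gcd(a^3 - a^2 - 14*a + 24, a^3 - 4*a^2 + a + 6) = a^2 - 5*a + 6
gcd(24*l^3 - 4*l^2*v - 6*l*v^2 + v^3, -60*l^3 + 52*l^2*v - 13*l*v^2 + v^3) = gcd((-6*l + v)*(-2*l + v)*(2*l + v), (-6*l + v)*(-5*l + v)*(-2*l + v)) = 12*l^2 - 8*l*v + v^2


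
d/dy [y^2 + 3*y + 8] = 2*y + 3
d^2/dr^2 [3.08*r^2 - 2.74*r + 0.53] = 6.16000000000000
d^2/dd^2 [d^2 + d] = 2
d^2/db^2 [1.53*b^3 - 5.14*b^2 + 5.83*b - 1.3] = 9.18*b - 10.28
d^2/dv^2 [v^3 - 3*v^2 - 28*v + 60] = 6*v - 6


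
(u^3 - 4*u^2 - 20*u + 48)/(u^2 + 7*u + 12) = (u^2 - 8*u + 12)/(u + 3)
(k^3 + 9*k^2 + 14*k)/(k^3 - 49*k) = (k + 2)/(k - 7)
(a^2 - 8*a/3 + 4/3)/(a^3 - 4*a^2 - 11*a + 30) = (a - 2/3)/(a^2 - 2*a - 15)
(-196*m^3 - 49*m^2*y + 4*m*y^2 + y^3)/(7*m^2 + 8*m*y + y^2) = (-28*m^2 - 3*m*y + y^2)/(m + y)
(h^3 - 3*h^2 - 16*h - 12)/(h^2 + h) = h - 4 - 12/h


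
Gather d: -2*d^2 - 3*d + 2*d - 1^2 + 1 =-2*d^2 - d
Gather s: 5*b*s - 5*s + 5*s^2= 5*s^2 + s*(5*b - 5)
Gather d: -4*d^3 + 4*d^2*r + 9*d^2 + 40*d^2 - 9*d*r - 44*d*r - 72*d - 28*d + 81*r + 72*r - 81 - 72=-4*d^3 + d^2*(4*r + 49) + d*(-53*r - 100) + 153*r - 153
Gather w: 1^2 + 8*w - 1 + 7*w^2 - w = 7*w^2 + 7*w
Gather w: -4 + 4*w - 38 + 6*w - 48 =10*w - 90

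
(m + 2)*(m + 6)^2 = m^3 + 14*m^2 + 60*m + 72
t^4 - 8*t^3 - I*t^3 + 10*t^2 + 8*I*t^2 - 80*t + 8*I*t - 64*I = (t - 8)*(t - 4*I)*(t + I)*(t + 2*I)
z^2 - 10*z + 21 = (z - 7)*(z - 3)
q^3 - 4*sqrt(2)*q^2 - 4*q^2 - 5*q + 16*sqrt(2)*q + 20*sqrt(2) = (q - 5)*(q + 1)*(q - 4*sqrt(2))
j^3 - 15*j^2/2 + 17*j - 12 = (j - 4)*(j - 2)*(j - 3/2)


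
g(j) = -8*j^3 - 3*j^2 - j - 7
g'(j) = -24*j^2 - 6*j - 1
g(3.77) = -482.07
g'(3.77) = -364.73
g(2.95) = -241.44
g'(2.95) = -227.56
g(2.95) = -241.44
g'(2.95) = -227.56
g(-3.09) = 203.47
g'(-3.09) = -211.61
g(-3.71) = 363.94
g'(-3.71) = -309.08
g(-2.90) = 165.78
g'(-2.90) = -185.44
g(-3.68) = 354.74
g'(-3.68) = -303.94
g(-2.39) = 87.47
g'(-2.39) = -123.75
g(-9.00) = 5591.00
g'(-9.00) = -1891.00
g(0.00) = -7.00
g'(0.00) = -1.00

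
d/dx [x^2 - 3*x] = 2*x - 3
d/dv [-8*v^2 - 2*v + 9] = -16*v - 2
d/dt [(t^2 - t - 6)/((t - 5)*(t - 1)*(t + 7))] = (-t^4 + 2*t^3 - 18*t^2 + 82*t - 257)/(t^6 + 2*t^5 - 73*t^4 - 4*t^3 + 1439*t^2 - 2590*t + 1225)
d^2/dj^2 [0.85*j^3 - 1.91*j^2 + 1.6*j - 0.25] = 5.1*j - 3.82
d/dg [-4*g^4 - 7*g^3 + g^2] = g*(-16*g^2 - 21*g + 2)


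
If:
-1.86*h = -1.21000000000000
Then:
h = 0.65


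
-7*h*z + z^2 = z*(-7*h + z)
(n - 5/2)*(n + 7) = n^2 + 9*n/2 - 35/2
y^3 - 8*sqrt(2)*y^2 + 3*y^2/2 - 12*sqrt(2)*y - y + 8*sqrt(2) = (y - 1/2)*(y + 2)*(y - 8*sqrt(2))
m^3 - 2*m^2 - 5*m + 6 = (m - 3)*(m - 1)*(m + 2)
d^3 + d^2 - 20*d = d*(d - 4)*(d + 5)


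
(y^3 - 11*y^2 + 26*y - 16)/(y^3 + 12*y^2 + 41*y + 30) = (y^3 - 11*y^2 + 26*y - 16)/(y^3 + 12*y^2 + 41*y + 30)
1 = 1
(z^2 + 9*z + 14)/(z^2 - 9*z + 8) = (z^2 + 9*z + 14)/(z^2 - 9*z + 8)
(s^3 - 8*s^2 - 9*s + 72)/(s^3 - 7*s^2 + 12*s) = (s^2 - 5*s - 24)/(s*(s - 4))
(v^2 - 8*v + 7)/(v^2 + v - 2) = (v - 7)/(v + 2)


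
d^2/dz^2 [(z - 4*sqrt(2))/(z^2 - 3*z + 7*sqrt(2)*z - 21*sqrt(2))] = 2*((z - 4*sqrt(2))*(2*z - 3 + 7*sqrt(2))^2 + 3*(-z - sqrt(2) + 1)*(z^2 - 3*z + 7*sqrt(2)*z - 21*sqrt(2)))/(z^2 - 3*z + 7*sqrt(2)*z - 21*sqrt(2))^3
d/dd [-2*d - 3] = -2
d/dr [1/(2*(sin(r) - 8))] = -cos(r)/(2*(sin(r) - 8)^2)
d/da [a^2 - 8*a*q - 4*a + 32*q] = 2*a - 8*q - 4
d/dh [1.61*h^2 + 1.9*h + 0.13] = 3.22*h + 1.9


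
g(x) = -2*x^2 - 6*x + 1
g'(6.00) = -30.00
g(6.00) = -107.00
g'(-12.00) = 42.00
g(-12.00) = -215.00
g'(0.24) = -6.96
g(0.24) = -0.56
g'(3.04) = -18.16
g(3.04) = -35.72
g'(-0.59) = -3.64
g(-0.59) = 3.84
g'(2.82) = -17.28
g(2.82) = -31.82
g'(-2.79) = 5.16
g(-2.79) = 2.17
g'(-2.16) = 2.64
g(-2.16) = 4.63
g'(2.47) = -15.88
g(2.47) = -26.02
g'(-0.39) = -4.44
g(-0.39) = 3.04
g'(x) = -4*x - 6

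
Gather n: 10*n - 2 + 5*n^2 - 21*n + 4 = 5*n^2 - 11*n + 2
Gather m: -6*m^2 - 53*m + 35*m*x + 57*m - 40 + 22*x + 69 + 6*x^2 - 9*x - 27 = -6*m^2 + m*(35*x + 4) + 6*x^2 + 13*x + 2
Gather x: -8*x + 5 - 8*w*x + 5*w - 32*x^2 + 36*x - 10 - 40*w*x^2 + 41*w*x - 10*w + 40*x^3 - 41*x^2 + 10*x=-5*w + 40*x^3 + x^2*(-40*w - 73) + x*(33*w + 38) - 5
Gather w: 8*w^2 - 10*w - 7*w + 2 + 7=8*w^2 - 17*w + 9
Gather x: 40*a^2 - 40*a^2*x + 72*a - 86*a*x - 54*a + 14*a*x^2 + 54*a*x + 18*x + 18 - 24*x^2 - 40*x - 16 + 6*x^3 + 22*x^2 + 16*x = 40*a^2 + 18*a + 6*x^3 + x^2*(14*a - 2) + x*(-40*a^2 - 32*a - 6) + 2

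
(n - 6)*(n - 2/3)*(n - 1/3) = n^3 - 7*n^2 + 56*n/9 - 4/3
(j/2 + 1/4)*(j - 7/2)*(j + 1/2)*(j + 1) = j^4/2 - 3*j^3/4 - 23*j^2/8 - 33*j/16 - 7/16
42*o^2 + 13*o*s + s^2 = (6*o + s)*(7*o + s)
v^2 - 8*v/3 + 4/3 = (v - 2)*(v - 2/3)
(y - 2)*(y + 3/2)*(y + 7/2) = y^3 + 3*y^2 - 19*y/4 - 21/2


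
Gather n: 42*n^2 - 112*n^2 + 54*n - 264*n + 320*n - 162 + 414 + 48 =-70*n^2 + 110*n + 300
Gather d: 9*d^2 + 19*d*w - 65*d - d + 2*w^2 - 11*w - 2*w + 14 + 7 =9*d^2 + d*(19*w - 66) + 2*w^2 - 13*w + 21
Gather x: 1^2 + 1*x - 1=x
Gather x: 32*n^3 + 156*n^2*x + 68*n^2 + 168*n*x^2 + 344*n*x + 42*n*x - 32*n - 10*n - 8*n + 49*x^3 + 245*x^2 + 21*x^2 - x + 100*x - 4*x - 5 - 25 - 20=32*n^3 + 68*n^2 - 50*n + 49*x^3 + x^2*(168*n + 266) + x*(156*n^2 + 386*n + 95) - 50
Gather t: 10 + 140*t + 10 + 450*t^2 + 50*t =450*t^2 + 190*t + 20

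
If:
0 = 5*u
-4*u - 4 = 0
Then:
No Solution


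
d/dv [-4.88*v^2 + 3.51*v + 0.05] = 3.51 - 9.76*v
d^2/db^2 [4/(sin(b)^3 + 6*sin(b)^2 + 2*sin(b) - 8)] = 4*(-9*sin(b)^6 - 66*sin(b)^5 - 136*sin(b)^4 - 12*sin(b)^3 + 32*sin(b)^2 + 104*sin(b) + 104)/(sin(b)^3 + 6*sin(b)^2 + 2*sin(b) - 8)^3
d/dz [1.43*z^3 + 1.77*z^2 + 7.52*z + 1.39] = 4.29*z^2 + 3.54*z + 7.52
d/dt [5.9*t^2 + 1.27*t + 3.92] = 11.8*t + 1.27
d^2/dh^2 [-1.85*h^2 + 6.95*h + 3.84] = -3.70000000000000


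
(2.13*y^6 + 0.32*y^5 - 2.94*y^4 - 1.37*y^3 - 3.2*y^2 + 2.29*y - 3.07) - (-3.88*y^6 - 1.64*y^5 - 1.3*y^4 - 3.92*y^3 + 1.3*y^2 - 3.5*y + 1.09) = 6.01*y^6 + 1.96*y^5 - 1.64*y^4 + 2.55*y^3 - 4.5*y^2 + 5.79*y - 4.16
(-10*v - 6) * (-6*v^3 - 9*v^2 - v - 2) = 60*v^4 + 126*v^3 + 64*v^2 + 26*v + 12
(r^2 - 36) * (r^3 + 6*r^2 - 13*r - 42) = r^5 + 6*r^4 - 49*r^3 - 258*r^2 + 468*r + 1512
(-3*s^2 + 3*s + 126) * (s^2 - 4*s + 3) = -3*s^4 + 15*s^3 + 105*s^2 - 495*s + 378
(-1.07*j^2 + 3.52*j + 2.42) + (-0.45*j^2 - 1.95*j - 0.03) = -1.52*j^2 + 1.57*j + 2.39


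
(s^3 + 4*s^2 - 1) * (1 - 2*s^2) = -2*s^5 - 8*s^4 + s^3 + 6*s^2 - 1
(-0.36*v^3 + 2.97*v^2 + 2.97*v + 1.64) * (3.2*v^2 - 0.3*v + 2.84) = -1.152*v^5 + 9.612*v^4 + 7.5906*v^3 + 12.7918*v^2 + 7.9428*v + 4.6576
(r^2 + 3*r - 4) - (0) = r^2 + 3*r - 4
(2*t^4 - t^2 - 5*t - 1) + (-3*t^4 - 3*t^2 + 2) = -t^4 - 4*t^2 - 5*t + 1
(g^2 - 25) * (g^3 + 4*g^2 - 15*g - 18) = g^5 + 4*g^4 - 40*g^3 - 118*g^2 + 375*g + 450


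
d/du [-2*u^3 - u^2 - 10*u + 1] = -6*u^2 - 2*u - 10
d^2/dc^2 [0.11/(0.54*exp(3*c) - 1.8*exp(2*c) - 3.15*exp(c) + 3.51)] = (0.11*(-3.24*exp(2*c) + 7.2*exp(c) + 6.3)*(-1.62*exp(2*c) + 3.6*exp(c) + 3.15)*exp(c) + (-0.5346*exp(2*c) + 0.792*exp(c) + 0.3465)*(0.54*exp(3*c) - 1.8*exp(2*c) - 3.15*exp(c) + 3.51))*exp(c)/(0.54*exp(3*c) - 1.8*exp(2*c) - 3.15*exp(c) + 3.51)^3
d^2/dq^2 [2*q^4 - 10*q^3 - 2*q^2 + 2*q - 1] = 24*q^2 - 60*q - 4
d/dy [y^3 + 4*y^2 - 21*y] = 3*y^2 + 8*y - 21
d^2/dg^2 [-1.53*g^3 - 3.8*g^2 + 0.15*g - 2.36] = -9.18*g - 7.6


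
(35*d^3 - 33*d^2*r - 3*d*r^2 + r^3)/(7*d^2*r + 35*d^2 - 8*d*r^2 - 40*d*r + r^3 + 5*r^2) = (5*d + r)/(r + 5)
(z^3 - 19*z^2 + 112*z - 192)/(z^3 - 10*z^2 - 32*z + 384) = (z - 3)/(z + 6)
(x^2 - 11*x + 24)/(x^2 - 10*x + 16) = (x - 3)/(x - 2)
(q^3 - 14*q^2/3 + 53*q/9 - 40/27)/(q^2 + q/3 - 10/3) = (q^2 - 3*q + 8/9)/(q + 2)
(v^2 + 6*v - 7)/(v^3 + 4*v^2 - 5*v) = (v + 7)/(v*(v + 5))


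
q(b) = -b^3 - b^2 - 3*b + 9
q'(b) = -3*b^2 - 2*b - 3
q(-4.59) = 98.40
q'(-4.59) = -57.02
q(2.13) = -11.59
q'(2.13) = -20.87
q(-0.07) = 9.21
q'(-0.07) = -2.87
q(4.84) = -142.33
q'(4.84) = -82.96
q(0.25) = 8.17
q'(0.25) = -3.69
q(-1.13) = 12.56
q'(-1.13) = -4.57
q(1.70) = -3.90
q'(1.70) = -15.07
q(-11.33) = 1369.04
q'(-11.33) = -365.45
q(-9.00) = 684.00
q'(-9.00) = -228.00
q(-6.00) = 207.00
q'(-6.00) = -99.00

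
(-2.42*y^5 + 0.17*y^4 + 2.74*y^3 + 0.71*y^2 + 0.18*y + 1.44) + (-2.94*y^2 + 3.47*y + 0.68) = -2.42*y^5 + 0.17*y^4 + 2.74*y^3 - 2.23*y^2 + 3.65*y + 2.12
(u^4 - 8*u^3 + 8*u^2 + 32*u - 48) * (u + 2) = u^5 - 6*u^4 - 8*u^3 + 48*u^2 + 16*u - 96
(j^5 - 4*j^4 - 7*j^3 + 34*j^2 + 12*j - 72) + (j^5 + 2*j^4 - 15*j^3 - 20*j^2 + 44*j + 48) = 2*j^5 - 2*j^4 - 22*j^3 + 14*j^2 + 56*j - 24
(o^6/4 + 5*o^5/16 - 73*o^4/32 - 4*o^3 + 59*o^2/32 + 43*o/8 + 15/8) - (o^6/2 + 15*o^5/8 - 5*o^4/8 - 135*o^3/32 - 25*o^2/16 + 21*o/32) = -o^6/4 - 25*o^5/16 - 53*o^4/32 + 7*o^3/32 + 109*o^2/32 + 151*o/32 + 15/8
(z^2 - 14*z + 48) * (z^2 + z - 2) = z^4 - 13*z^3 + 32*z^2 + 76*z - 96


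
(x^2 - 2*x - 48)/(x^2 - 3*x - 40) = (x + 6)/(x + 5)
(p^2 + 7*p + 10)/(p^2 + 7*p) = (p^2 + 7*p + 10)/(p*(p + 7))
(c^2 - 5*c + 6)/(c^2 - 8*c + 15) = (c - 2)/(c - 5)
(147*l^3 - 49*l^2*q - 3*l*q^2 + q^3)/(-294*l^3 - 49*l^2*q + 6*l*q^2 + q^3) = (-3*l + q)/(6*l + q)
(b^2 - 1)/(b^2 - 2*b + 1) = (b + 1)/(b - 1)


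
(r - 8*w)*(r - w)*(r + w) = r^3 - 8*r^2*w - r*w^2 + 8*w^3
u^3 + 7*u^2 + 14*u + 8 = (u + 1)*(u + 2)*(u + 4)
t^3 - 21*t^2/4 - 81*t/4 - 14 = (t - 8)*(t + 1)*(t + 7/4)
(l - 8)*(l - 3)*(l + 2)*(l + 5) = l^4 - 4*l^3 - 43*l^2 + 58*l + 240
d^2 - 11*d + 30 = (d - 6)*(d - 5)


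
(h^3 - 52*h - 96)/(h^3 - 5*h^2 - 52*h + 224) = (h^2 + 8*h + 12)/(h^2 + 3*h - 28)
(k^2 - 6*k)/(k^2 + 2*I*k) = (k - 6)/(k + 2*I)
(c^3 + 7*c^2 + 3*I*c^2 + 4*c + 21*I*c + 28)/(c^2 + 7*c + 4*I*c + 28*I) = c - I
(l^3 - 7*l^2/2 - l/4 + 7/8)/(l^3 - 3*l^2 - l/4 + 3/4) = (l - 7/2)/(l - 3)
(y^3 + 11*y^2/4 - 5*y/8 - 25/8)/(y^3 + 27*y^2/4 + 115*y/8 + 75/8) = (y - 1)/(y + 3)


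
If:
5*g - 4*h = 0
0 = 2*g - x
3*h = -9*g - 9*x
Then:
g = 0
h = 0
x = 0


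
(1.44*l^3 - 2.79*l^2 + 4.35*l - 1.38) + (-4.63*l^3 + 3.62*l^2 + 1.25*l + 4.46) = -3.19*l^3 + 0.83*l^2 + 5.6*l + 3.08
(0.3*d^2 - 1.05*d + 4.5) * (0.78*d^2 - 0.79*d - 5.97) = 0.234*d^4 - 1.056*d^3 + 2.5485*d^2 + 2.7135*d - 26.865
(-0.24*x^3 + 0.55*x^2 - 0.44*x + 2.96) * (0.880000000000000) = -0.2112*x^3 + 0.484*x^2 - 0.3872*x + 2.6048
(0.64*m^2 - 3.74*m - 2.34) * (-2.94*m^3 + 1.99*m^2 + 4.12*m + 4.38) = -1.8816*m^5 + 12.2692*m^4 + 2.0738*m^3 - 17.2622*m^2 - 26.022*m - 10.2492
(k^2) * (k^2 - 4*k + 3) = k^4 - 4*k^3 + 3*k^2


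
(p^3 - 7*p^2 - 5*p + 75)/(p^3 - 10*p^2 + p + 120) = (p - 5)/(p - 8)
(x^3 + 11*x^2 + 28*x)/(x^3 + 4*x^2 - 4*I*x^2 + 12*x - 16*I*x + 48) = x*(x + 7)/(x^2 - 4*I*x + 12)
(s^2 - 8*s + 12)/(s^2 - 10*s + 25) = (s^2 - 8*s + 12)/(s^2 - 10*s + 25)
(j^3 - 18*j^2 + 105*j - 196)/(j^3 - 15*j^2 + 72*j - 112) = (j - 7)/(j - 4)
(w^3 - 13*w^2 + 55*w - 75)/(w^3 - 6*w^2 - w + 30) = (w - 5)/(w + 2)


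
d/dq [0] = 0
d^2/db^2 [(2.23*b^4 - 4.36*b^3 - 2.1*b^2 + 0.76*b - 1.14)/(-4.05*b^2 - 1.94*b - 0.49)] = (-73.15515*b^6 - 105.12666*b^5 - 76.9095779999999*b^4 - 76.3348559999999*b^3 + 105.63102*b^2 + 69.072216*b + 6.50968)/(66.430125*b^6 + 95.46255*b^5 + 69.839415*b^4 + 30.400964*b^3 + 8.449707*b^2 + 1.397382*b + 0.117649)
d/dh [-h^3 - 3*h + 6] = -3*h^2 - 3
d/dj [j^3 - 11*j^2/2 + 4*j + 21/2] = 3*j^2 - 11*j + 4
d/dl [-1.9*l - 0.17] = -1.90000000000000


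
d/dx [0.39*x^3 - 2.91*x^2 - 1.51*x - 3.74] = 1.17*x^2 - 5.82*x - 1.51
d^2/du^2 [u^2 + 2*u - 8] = 2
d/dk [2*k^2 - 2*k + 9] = 4*k - 2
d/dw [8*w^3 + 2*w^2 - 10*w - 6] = 24*w^2 + 4*w - 10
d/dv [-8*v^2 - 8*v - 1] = -16*v - 8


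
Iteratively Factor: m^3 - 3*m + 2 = (m - 1)*(m^2 + m - 2) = (m - 1)*(m + 2)*(m - 1)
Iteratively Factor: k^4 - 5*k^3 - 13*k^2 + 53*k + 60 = (k + 3)*(k^3 - 8*k^2 + 11*k + 20) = (k - 5)*(k + 3)*(k^2 - 3*k - 4) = (k - 5)*(k - 4)*(k + 3)*(k + 1)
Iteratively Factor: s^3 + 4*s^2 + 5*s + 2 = (s + 1)*(s^2 + 3*s + 2) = (s + 1)^2*(s + 2)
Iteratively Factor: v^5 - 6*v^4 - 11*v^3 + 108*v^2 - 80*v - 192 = (v - 3)*(v^4 - 3*v^3 - 20*v^2 + 48*v + 64) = (v - 3)*(v + 4)*(v^3 - 7*v^2 + 8*v + 16) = (v - 4)*(v - 3)*(v + 4)*(v^2 - 3*v - 4) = (v - 4)^2*(v - 3)*(v + 4)*(v + 1)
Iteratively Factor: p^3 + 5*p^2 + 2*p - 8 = (p - 1)*(p^2 + 6*p + 8) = (p - 1)*(p + 2)*(p + 4)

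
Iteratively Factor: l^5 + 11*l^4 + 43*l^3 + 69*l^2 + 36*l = (l + 3)*(l^4 + 8*l^3 + 19*l^2 + 12*l) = (l + 3)^2*(l^3 + 5*l^2 + 4*l) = (l + 3)^2*(l + 4)*(l^2 + l) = (l + 1)*(l + 3)^2*(l + 4)*(l)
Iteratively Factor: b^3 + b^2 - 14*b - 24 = (b - 4)*(b^2 + 5*b + 6) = (b - 4)*(b + 2)*(b + 3)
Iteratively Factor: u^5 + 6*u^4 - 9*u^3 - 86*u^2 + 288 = (u + 4)*(u^4 + 2*u^3 - 17*u^2 - 18*u + 72) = (u + 4)^2*(u^3 - 2*u^2 - 9*u + 18) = (u - 2)*(u + 4)^2*(u^2 - 9) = (u - 2)*(u + 3)*(u + 4)^2*(u - 3)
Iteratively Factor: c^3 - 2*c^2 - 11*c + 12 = (c + 3)*(c^2 - 5*c + 4) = (c - 4)*(c + 3)*(c - 1)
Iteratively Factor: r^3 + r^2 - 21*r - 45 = (r + 3)*(r^2 - 2*r - 15) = (r - 5)*(r + 3)*(r + 3)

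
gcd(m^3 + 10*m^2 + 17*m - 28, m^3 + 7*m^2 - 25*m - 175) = m + 7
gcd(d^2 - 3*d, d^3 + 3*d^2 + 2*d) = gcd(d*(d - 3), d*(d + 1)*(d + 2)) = d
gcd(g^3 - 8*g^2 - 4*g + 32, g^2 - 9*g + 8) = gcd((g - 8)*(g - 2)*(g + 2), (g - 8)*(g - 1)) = g - 8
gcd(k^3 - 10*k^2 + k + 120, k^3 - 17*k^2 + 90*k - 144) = k - 8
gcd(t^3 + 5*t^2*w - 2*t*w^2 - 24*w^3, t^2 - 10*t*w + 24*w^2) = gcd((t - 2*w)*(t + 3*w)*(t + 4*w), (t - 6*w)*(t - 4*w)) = 1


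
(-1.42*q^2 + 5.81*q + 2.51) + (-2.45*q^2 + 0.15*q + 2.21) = -3.87*q^2 + 5.96*q + 4.72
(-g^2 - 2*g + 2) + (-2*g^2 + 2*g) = 2 - 3*g^2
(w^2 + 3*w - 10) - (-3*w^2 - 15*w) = 4*w^2 + 18*w - 10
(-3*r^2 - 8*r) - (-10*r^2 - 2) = 7*r^2 - 8*r + 2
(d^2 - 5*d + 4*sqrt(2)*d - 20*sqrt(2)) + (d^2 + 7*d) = 2*d^2 + 2*d + 4*sqrt(2)*d - 20*sqrt(2)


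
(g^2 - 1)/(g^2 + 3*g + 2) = (g - 1)/(g + 2)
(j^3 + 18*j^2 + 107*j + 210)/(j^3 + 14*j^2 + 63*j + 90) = (j + 7)/(j + 3)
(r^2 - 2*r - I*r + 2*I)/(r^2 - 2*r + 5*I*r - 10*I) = (r - I)/(r + 5*I)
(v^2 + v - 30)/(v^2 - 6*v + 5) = (v + 6)/(v - 1)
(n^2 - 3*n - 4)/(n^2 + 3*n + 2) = (n - 4)/(n + 2)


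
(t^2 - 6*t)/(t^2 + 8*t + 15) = t*(t - 6)/(t^2 + 8*t + 15)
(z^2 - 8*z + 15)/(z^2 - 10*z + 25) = (z - 3)/(z - 5)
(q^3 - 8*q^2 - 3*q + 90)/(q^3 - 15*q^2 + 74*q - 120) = (q + 3)/(q - 4)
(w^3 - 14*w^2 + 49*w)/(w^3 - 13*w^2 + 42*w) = (w - 7)/(w - 6)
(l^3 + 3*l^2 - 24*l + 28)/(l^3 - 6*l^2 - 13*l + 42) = (l^2 + 5*l - 14)/(l^2 - 4*l - 21)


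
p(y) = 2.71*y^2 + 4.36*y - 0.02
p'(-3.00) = -11.90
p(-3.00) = 11.29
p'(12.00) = 69.40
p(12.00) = 442.54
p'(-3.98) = -17.21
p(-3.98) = 25.55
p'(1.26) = 11.19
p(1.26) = 9.78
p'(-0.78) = 0.13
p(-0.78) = -1.77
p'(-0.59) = 1.16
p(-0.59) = -1.65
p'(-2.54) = -9.41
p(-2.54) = 6.39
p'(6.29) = 38.45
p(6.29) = 134.62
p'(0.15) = 5.17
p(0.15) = 0.69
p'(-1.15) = -1.87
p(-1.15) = -1.45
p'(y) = 5.42*y + 4.36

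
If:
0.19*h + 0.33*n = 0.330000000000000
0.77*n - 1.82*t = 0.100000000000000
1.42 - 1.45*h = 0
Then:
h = 0.98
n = 0.44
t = 0.13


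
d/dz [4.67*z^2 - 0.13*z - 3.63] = 9.34*z - 0.13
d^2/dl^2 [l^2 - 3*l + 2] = 2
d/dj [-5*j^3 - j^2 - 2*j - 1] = -15*j^2 - 2*j - 2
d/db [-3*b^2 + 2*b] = 2 - 6*b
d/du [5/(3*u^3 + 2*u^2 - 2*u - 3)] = 5*(-9*u^2 - 4*u + 2)/(3*u^3 + 2*u^2 - 2*u - 3)^2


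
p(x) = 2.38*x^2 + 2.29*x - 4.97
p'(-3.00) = -11.99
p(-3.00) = 9.58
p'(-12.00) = -54.83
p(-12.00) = 310.27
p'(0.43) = 4.34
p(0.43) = -3.55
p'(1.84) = 11.05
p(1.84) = 7.30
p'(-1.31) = -3.95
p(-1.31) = -3.89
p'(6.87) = 34.99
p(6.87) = 123.09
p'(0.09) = 2.72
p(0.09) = -4.74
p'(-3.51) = -14.42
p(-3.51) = 16.31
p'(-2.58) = -9.99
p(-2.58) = 4.96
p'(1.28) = 8.38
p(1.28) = 1.86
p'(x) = 4.76*x + 2.29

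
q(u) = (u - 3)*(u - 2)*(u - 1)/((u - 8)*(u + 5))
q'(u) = -(u - 3)*(u - 2)*(u - 1)/((u - 8)*(u + 5)^2) + (u - 3)*(u - 2)/((u - 8)*(u + 5)) + (u - 3)*(u - 1)/((u - 8)*(u + 5)) + (u - 2)*(u - 1)/((u - 8)*(u + 5)) - (u - 3)*(u - 2)*(u - 1)/((u - 8)^2*(u + 5))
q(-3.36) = 7.98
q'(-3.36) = -8.73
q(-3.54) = 9.76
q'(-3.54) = -11.25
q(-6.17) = -32.40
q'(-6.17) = -17.96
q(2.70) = 0.01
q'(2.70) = -0.01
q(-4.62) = 59.12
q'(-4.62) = -178.09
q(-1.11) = 0.76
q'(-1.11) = -0.90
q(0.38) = 0.06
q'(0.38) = -0.17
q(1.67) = -0.01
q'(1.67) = 0.02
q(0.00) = 0.15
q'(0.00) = -0.29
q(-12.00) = -19.50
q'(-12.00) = 0.43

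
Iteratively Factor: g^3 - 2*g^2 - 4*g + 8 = (g - 2)*(g^2 - 4) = (g - 2)*(g + 2)*(g - 2)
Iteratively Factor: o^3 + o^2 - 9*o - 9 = (o + 1)*(o^2 - 9) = (o - 3)*(o + 1)*(o + 3)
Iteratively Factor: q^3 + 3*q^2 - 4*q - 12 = (q - 2)*(q^2 + 5*q + 6) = (q - 2)*(q + 2)*(q + 3)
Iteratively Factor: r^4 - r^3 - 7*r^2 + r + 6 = (r - 1)*(r^3 - 7*r - 6) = (r - 1)*(r + 2)*(r^2 - 2*r - 3) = (r - 1)*(r + 1)*(r + 2)*(r - 3)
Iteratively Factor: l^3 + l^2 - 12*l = (l + 4)*(l^2 - 3*l) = (l - 3)*(l + 4)*(l)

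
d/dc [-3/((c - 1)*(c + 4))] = 3*(2*c + 3)/((c - 1)^2*(c + 4)^2)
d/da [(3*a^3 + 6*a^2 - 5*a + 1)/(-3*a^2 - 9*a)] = (-3*a^4 - 18*a^3 - 23*a^2 + 2*a + 3)/(3*a^2*(a^2 + 6*a + 9))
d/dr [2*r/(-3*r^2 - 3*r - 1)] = 2*(3*r^2 - 1)/(9*r^4 + 18*r^3 + 15*r^2 + 6*r + 1)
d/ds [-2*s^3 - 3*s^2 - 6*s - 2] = -6*s^2 - 6*s - 6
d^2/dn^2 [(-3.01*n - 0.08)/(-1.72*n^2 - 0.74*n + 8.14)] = ((3.01*n + 0.08)*(3.44*n + 0.74)*(6.88*n + 1.48) - (31.0632*n + 4.73)*(1.72*n^2 + 0.74*n - 8.14))/(1.72*n^2 + 0.74*n - 8.14)^3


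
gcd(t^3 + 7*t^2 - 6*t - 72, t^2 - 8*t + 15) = t - 3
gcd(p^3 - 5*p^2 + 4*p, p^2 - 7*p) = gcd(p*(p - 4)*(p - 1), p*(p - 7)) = p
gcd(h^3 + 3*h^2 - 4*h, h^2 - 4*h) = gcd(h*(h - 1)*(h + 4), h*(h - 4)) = h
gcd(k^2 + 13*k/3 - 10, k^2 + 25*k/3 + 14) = k + 6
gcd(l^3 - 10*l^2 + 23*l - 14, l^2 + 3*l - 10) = l - 2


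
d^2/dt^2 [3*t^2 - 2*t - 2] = 6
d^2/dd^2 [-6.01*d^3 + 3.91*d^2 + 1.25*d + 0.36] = 7.82 - 36.06*d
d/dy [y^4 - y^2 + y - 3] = 4*y^3 - 2*y + 1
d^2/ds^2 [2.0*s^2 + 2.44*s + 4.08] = 4.00000000000000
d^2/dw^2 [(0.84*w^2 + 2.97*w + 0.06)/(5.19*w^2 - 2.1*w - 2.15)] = (178.310754*w^3 + 65.9358360000001*w^2 + 194.92083*w - 17.18508)/(139.798359*w^6 - 169.69743*w^5 - 105.074145*w^4 + 131.3361*w^3 + 43.527825*w^2 - 29.12175*w - 9.938375)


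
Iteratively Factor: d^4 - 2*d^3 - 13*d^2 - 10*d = (d)*(d^3 - 2*d^2 - 13*d - 10) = d*(d + 2)*(d^2 - 4*d - 5) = d*(d - 5)*(d + 2)*(d + 1)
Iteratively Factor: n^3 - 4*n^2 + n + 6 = (n - 3)*(n^2 - n - 2) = (n - 3)*(n + 1)*(n - 2)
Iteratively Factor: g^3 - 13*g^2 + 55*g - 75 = (g - 5)*(g^2 - 8*g + 15) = (g - 5)*(g - 3)*(g - 5)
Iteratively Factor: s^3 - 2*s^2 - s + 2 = (s + 1)*(s^2 - 3*s + 2) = (s - 1)*(s + 1)*(s - 2)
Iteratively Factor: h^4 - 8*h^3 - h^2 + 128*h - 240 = (h + 4)*(h^3 - 12*h^2 + 47*h - 60) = (h - 4)*(h + 4)*(h^2 - 8*h + 15) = (h - 4)*(h - 3)*(h + 4)*(h - 5)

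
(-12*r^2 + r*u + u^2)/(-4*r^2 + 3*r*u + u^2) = (3*r - u)/(r - u)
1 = 1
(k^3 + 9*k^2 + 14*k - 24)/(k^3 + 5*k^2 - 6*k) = (k + 4)/k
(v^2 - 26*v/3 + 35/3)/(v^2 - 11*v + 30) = (3*v^2 - 26*v + 35)/(3*(v^2 - 11*v + 30))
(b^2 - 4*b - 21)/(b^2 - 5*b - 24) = (b - 7)/(b - 8)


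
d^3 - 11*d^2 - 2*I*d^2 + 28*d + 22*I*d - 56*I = (d - 7)*(d - 4)*(d - 2*I)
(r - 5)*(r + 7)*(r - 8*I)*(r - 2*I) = r^4 + 2*r^3 - 10*I*r^3 - 51*r^2 - 20*I*r^2 - 32*r + 350*I*r + 560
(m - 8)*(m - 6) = m^2 - 14*m + 48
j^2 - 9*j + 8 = (j - 8)*(j - 1)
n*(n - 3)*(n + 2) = n^3 - n^2 - 6*n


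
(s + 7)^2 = s^2 + 14*s + 49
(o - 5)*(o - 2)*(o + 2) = o^3 - 5*o^2 - 4*o + 20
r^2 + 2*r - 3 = (r - 1)*(r + 3)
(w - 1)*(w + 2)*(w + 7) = w^3 + 8*w^2 + 5*w - 14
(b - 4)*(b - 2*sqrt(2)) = b^2 - 4*b - 2*sqrt(2)*b + 8*sqrt(2)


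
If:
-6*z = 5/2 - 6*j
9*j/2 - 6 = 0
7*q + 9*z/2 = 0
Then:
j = 4/3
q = -33/56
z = 11/12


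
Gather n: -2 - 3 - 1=-6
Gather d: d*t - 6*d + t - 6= d*(t - 6) + t - 6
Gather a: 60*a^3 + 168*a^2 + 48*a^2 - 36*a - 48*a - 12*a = 60*a^3 + 216*a^2 - 96*a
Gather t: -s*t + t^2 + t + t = t^2 + t*(2 - s)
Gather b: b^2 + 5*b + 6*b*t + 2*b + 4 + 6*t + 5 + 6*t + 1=b^2 + b*(6*t + 7) + 12*t + 10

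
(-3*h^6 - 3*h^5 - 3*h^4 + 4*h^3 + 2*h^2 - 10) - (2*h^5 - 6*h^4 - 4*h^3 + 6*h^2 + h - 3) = -3*h^6 - 5*h^5 + 3*h^4 + 8*h^3 - 4*h^2 - h - 7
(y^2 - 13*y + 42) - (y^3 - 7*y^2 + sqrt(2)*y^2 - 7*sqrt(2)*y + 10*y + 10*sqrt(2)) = -y^3 - sqrt(2)*y^2 + 8*y^2 - 23*y + 7*sqrt(2)*y - 10*sqrt(2) + 42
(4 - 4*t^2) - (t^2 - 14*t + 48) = -5*t^2 + 14*t - 44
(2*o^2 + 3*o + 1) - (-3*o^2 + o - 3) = 5*o^2 + 2*o + 4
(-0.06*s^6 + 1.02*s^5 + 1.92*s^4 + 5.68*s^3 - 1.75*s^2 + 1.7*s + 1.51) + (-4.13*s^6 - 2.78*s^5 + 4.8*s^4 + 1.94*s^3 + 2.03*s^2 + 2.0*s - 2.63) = -4.19*s^6 - 1.76*s^5 + 6.72*s^4 + 7.62*s^3 + 0.28*s^2 + 3.7*s - 1.12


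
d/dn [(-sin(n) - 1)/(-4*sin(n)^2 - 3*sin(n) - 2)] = (-8*sin(n) + 2*cos(2*n) - 3)*cos(n)/(4*sin(n)^2 + 3*sin(n) + 2)^2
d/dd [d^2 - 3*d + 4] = 2*d - 3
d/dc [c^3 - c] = 3*c^2 - 1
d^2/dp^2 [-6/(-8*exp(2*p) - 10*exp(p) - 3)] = 12*(4*(8*exp(p) + 5)^2*exp(p) - (16*exp(p) + 5)*(8*exp(2*p) + 10*exp(p) + 3))*exp(p)/(8*exp(2*p) + 10*exp(p) + 3)^3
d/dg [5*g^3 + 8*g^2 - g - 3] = 15*g^2 + 16*g - 1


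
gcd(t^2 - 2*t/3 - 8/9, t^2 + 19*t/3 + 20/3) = 1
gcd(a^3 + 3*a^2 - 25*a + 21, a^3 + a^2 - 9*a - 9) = a - 3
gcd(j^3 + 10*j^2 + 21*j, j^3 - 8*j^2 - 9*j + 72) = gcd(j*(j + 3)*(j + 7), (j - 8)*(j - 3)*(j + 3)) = j + 3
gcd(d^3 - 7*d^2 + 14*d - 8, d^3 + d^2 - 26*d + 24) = d^2 - 5*d + 4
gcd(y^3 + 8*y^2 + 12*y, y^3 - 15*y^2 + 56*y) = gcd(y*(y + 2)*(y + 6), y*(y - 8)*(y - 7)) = y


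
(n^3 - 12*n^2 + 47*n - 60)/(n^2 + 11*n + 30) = (n^3 - 12*n^2 + 47*n - 60)/(n^2 + 11*n + 30)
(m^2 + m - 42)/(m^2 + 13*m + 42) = (m - 6)/(m + 6)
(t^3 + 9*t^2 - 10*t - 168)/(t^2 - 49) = (t^2 + 2*t - 24)/(t - 7)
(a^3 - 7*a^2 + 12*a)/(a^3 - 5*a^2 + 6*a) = (a - 4)/(a - 2)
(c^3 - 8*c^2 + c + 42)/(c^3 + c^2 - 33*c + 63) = (c^2 - 5*c - 14)/(c^2 + 4*c - 21)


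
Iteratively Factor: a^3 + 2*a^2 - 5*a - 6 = (a - 2)*(a^2 + 4*a + 3) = (a - 2)*(a + 3)*(a + 1)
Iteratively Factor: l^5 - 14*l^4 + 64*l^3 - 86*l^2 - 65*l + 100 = (l - 5)*(l^4 - 9*l^3 + 19*l^2 + 9*l - 20) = (l - 5)*(l + 1)*(l^3 - 10*l^2 + 29*l - 20) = (l - 5)^2*(l + 1)*(l^2 - 5*l + 4) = (l - 5)^2*(l - 1)*(l + 1)*(l - 4)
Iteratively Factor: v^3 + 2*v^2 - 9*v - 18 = (v + 3)*(v^2 - v - 6) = (v + 2)*(v + 3)*(v - 3)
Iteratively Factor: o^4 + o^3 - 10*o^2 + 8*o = (o)*(o^3 + o^2 - 10*o + 8) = o*(o + 4)*(o^2 - 3*o + 2) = o*(o - 1)*(o + 4)*(o - 2)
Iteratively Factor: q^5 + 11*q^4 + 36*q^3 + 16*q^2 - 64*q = (q + 4)*(q^4 + 7*q^3 + 8*q^2 - 16*q) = q*(q + 4)*(q^3 + 7*q^2 + 8*q - 16) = q*(q + 4)^2*(q^2 + 3*q - 4) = q*(q + 4)^3*(q - 1)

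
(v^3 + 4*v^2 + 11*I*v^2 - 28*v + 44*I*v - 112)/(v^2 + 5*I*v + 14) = (v^2 + 4*v*(1 + I) + 16*I)/(v - 2*I)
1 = 1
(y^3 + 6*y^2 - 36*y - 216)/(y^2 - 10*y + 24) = (y^2 + 12*y + 36)/(y - 4)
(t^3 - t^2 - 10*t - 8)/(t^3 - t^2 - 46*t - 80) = (t^2 - 3*t - 4)/(t^2 - 3*t - 40)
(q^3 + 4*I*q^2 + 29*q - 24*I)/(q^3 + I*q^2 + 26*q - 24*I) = (q^2 + 5*I*q + 24)/(q^2 + 2*I*q + 24)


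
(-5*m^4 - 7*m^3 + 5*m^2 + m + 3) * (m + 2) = -5*m^5 - 17*m^4 - 9*m^3 + 11*m^2 + 5*m + 6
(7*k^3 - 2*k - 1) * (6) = 42*k^3 - 12*k - 6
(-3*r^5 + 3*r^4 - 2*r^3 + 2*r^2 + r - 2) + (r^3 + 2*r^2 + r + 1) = -3*r^5 + 3*r^4 - r^3 + 4*r^2 + 2*r - 1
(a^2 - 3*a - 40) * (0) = 0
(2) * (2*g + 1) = 4*g + 2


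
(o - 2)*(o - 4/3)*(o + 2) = o^3 - 4*o^2/3 - 4*o + 16/3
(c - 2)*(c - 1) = c^2 - 3*c + 2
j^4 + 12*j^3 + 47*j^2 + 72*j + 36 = (j + 1)*(j + 2)*(j + 3)*(j + 6)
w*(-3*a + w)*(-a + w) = 3*a^2*w - 4*a*w^2 + w^3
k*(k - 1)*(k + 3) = k^3 + 2*k^2 - 3*k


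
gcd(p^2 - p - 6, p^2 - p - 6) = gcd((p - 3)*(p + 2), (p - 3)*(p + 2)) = p^2 - p - 6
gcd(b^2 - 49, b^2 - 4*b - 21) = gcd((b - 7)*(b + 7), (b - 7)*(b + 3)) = b - 7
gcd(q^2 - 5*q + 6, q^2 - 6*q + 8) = q - 2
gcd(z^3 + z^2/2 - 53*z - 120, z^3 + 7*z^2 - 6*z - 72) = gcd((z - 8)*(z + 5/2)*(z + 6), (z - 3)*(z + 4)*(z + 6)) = z + 6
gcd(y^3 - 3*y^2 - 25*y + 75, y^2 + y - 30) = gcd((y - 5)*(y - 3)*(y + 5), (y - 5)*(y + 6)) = y - 5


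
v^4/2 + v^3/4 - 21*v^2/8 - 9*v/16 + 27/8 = (v/2 + 1)*(v - 3/2)^2*(v + 3/2)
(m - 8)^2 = m^2 - 16*m + 64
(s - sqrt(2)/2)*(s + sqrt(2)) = s^2 + sqrt(2)*s/2 - 1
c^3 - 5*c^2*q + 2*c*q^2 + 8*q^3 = (c - 4*q)*(c - 2*q)*(c + q)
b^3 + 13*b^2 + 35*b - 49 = (b - 1)*(b + 7)^2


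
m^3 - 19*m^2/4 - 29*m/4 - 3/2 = (m - 6)*(m + 1/4)*(m + 1)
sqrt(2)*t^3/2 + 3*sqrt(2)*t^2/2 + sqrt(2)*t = t*(t + 2)*(sqrt(2)*t/2 + sqrt(2)/2)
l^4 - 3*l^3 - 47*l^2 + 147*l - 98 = (l - 7)*(l - 2)*(l - 1)*(l + 7)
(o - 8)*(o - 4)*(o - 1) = o^3 - 13*o^2 + 44*o - 32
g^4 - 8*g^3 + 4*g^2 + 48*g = g*(g - 6)*(g - 4)*(g + 2)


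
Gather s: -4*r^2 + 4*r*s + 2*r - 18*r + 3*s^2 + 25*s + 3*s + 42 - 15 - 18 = -4*r^2 - 16*r + 3*s^2 + s*(4*r + 28) + 9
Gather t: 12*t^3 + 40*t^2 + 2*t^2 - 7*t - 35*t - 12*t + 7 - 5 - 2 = 12*t^3 + 42*t^2 - 54*t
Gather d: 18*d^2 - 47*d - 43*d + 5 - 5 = 18*d^2 - 90*d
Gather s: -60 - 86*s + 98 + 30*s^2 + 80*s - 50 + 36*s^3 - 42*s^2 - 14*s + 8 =36*s^3 - 12*s^2 - 20*s - 4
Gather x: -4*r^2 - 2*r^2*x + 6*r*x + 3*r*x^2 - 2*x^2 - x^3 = -4*r^2 - x^3 + x^2*(3*r - 2) + x*(-2*r^2 + 6*r)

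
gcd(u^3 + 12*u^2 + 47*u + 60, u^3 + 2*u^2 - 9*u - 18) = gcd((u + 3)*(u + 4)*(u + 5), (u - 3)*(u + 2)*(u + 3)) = u + 3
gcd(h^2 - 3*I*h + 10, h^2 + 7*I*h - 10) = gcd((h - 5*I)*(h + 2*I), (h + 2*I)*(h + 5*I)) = h + 2*I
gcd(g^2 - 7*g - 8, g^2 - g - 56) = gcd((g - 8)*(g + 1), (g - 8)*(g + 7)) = g - 8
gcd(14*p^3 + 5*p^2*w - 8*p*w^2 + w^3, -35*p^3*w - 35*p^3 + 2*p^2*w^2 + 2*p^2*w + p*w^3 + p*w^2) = 1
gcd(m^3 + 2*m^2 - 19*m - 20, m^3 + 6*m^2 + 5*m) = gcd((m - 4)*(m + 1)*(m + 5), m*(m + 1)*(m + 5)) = m^2 + 6*m + 5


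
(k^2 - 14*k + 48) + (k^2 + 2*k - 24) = 2*k^2 - 12*k + 24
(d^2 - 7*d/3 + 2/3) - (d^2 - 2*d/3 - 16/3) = 6 - 5*d/3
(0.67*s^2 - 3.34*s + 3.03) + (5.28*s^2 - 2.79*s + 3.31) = 5.95*s^2 - 6.13*s + 6.34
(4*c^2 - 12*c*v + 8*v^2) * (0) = 0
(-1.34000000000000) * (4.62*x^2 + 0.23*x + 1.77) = -6.1908*x^2 - 0.3082*x - 2.3718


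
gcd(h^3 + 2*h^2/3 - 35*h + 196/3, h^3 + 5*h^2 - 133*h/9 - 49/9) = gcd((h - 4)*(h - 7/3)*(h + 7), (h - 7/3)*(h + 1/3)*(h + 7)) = h^2 + 14*h/3 - 49/3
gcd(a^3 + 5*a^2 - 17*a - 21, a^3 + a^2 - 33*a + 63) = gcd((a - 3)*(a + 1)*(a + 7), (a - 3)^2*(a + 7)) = a^2 + 4*a - 21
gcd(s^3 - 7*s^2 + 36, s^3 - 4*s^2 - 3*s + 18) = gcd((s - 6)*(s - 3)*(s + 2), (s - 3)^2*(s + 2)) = s^2 - s - 6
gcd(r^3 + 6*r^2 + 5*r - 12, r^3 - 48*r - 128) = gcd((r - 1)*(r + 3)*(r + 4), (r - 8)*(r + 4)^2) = r + 4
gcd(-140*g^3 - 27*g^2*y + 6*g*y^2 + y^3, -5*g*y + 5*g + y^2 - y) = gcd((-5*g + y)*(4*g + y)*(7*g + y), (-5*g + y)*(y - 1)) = -5*g + y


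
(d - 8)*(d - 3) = d^2 - 11*d + 24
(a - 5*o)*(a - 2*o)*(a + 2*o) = a^3 - 5*a^2*o - 4*a*o^2 + 20*o^3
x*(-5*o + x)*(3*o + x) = -15*o^2*x - 2*o*x^2 + x^3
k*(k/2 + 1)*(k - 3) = k^3/2 - k^2/2 - 3*k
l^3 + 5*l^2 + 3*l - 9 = (l - 1)*(l + 3)^2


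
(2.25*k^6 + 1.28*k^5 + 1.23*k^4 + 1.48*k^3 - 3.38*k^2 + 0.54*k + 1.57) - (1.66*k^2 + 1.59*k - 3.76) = 2.25*k^6 + 1.28*k^5 + 1.23*k^4 + 1.48*k^3 - 5.04*k^2 - 1.05*k + 5.33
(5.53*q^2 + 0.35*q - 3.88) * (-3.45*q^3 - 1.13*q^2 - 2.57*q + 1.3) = -19.0785*q^5 - 7.4564*q^4 - 1.2216*q^3 + 10.6739*q^2 + 10.4266*q - 5.044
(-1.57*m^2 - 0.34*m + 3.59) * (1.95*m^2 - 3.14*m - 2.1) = -3.0615*m^4 + 4.2668*m^3 + 11.3651*m^2 - 10.5586*m - 7.539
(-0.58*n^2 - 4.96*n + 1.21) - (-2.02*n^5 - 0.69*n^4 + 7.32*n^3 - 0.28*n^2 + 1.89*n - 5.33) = 2.02*n^5 + 0.69*n^4 - 7.32*n^3 - 0.3*n^2 - 6.85*n + 6.54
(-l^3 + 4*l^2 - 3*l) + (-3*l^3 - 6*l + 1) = -4*l^3 + 4*l^2 - 9*l + 1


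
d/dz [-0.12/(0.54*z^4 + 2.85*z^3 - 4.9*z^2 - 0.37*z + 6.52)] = (0.2592*z^3 + 1.026*z^2 - 1.176*z - 0.0444)/(0.54*z^4 + 2.85*z^3 - 4.9*z^2 - 0.37*z + 6.52)^2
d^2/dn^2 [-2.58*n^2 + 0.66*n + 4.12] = -5.16000000000000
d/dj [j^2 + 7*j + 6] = 2*j + 7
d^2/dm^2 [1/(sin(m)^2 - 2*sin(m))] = 2*(-2*sin(m) + 3 + 1/sin(m) - 6/sin(m)^2 + 4/sin(m)^3)/(sin(m) - 2)^3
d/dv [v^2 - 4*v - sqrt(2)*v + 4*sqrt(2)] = 2*v - 4 - sqrt(2)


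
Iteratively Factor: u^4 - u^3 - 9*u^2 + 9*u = (u - 3)*(u^3 + 2*u^2 - 3*u) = u*(u - 3)*(u^2 + 2*u - 3) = u*(u - 3)*(u - 1)*(u + 3)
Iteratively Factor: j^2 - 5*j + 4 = (j - 1)*(j - 4)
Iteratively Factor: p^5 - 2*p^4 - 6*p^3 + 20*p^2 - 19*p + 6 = (p + 3)*(p^4 - 5*p^3 + 9*p^2 - 7*p + 2) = (p - 2)*(p + 3)*(p^3 - 3*p^2 + 3*p - 1) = (p - 2)*(p - 1)*(p + 3)*(p^2 - 2*p + 1) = (p - 2)*(p - 1)^2*(p + 3)*(p - 1)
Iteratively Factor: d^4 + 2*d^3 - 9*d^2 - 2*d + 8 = (d + 1)*(d^3 + d^2 - 10*d + 8) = (d - 1)*(d + 1)*(d^2 + 2*d - 8) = (d - 1)*(d + 1)*(d + 4)*(d - 2)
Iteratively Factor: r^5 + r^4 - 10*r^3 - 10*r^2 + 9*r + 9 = (r - 1)*(r^4 + 2*r^3 - 8*r^2 - 18*r - 9) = (r - 1)*(r + 1)*(r^3 + r^2 - 9*r - 9) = (r - 1)*(r + 1)*(r + 3)*(r^2 - 2*r - 3) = (r - 1)*(r + 1)^2*(r + 3)*(r - 3)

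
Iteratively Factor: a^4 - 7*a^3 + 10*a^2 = (a)*(a^3 - 7*a^2 + 10*a) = a*(a - 2)*(a^2 - 5*a) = a^2*(a - 2)*(a - 5)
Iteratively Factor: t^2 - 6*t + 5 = (t - 1)*(t - 5)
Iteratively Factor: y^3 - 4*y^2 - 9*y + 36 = (y - 3)*(y^2 - y - 12) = (y - 4)*(y - 3)*(y + 3)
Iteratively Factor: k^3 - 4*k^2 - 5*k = (k + 1)*(k^2 - 5*k) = k*(k + 1)*(k - 5)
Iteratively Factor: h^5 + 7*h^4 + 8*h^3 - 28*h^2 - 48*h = (h + 4)*(h^4 + 3*h^3 - 4*h^2 - 12*h) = (h - 2)*(h + 4)*(h^3 + 5*h^2 + 6*h) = h*(h - 2)*(h + 4)*(h^2 + 5*h + 6) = h*(h - 2)*(h + 2)*(h + 4)*(h + 3)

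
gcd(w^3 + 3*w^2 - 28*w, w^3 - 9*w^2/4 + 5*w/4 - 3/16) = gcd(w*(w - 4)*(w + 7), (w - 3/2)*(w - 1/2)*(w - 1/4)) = 1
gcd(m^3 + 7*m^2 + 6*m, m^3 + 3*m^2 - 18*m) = m^2 + 6*m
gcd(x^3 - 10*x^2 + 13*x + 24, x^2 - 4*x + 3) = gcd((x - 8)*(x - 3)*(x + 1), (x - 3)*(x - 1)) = x - 3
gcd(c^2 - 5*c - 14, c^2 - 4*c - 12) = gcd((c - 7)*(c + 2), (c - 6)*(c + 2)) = c + 2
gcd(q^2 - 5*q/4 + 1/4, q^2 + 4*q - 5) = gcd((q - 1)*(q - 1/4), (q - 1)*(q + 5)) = q - 1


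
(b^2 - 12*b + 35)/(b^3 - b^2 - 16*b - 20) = (b - 7)/(b^2 + 4*b + 4)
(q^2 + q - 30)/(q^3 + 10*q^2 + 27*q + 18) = (q - 5)/(q^2 + 4*q + 3)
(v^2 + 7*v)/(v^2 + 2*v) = (v + 7)/(v + 2)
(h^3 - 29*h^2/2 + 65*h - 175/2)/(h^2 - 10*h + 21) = (2*h^2 - 15*h + 25)/(2*(h - 3))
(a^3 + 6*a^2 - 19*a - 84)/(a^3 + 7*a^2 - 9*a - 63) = (a - 4)/(a - 3)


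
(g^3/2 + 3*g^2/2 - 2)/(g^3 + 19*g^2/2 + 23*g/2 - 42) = (g^3 + 3*g^2 - 4)/(2*g^3 + 19*g^2 + 23*g - 84)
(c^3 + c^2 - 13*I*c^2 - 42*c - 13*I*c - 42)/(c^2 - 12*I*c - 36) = (c^2 + c*(1 - 7*I) - 7*I)/(c - 6*I)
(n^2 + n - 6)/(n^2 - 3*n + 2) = (n + 3)/(n - 1)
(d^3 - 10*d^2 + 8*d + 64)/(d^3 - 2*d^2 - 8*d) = (d - 8)/d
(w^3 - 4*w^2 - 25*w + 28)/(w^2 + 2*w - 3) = (w^2 - 3*w - 28)/(w + 3)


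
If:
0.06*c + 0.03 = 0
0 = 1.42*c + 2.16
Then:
No Solution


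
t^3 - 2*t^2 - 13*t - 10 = (t - 5)*(t + 1)*(t + 2)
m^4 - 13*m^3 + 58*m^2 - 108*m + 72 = (m - 6)*(m - 3)*(m - 2)^2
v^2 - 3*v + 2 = (v - 2)*(v - 1)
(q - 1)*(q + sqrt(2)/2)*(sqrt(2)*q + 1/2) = sqrt(2)*q^3 - sqrt(2)*q^2 + 3*q^2/2 - 3*q/2 + sqrt(2)*q/4 - sqrt(2)/4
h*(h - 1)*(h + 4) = h^3 + 3*h^2 - 4*h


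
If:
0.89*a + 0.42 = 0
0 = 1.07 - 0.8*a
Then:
No Solution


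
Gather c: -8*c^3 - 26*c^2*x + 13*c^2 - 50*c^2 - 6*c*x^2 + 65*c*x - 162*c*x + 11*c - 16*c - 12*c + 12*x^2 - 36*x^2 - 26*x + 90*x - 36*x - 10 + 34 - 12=-8*c^3 + c^2*(-26*x - 37) + c*(-6*x^2 - 97*x - 17) - 24*x^2 + 28*x + 12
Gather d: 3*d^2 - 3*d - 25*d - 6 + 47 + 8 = 3*d^2 - 28*d + 49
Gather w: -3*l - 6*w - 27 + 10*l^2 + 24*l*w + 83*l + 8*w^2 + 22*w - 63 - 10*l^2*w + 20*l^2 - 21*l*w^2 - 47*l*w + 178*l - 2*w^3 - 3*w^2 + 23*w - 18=30*l^2 + 258*l - 2*w^3 + w^2*(5 - 21*l) + w*(-10*l^2 - 23*l + 39) - 108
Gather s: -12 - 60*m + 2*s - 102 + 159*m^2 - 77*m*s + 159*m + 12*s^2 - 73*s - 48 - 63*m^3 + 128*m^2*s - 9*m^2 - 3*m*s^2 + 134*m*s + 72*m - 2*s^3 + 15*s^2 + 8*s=-63*m^3 + 150*m^2 + 171*m - 2*s^3 + s^2*(27 - 3*m) + s*(128*m^2 + 57*m - 63) - 162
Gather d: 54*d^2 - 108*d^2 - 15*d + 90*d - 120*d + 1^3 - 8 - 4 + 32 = -54*d^2 - 45*d + 21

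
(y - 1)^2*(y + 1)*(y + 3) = y^4 + 2*y^3 - 4*y^2 - 2*y + 3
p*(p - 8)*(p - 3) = p^3 - 11*p^2 + 24*p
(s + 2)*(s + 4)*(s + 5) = s^3 + 11*s^2 + 38*s + 40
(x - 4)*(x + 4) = x^2 - 16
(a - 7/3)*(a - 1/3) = a^2 - 8*a/3 + 7/9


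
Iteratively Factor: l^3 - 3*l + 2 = (l + 2)*(l^2 - 2*l + 1) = (l - 1)*(l + 2)*(l - 1)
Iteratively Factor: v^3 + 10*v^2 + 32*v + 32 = (v + 4)*(v^2 + 6*v + 8) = (v + 2)*(v + 4)*(v + 4)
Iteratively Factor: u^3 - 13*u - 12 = (u + 1)*(u^2 - u - 12) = (u - 4)*(u + 1)*(u + 3)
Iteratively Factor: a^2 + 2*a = (a)*(a + 2)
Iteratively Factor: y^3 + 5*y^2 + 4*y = (y + 4)*(y^2 + y) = (y + 1)*(y + 4)*(y)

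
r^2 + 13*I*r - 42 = (r + 6*I)*(r + 7*I)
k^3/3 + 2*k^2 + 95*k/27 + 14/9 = (k/3 + 1)*(k + 2/3)*(k + 7/3)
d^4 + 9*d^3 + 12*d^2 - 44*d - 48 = (d - 2)*(d + 1)*(d + 4)*(d + 6)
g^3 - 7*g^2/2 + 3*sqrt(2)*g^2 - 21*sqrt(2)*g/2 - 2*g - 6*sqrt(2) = (g - 4)*(g + 1/2)*(g + 3*sqrt(2))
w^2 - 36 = (w - 6)*(w + 6)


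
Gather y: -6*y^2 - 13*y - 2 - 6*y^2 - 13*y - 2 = -12*y^2 - 26*y - 4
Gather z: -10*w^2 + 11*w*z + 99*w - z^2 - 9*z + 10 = -10*w^2 + 99*w - z^2 + z*(11*w - 9) + 10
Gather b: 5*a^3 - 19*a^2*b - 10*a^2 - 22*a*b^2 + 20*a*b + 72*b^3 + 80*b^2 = 5*a^3 - 10*a^2 + 72*b^3 + b^2*(80 - 22*a) + b*(-19*a^2 + 20*a)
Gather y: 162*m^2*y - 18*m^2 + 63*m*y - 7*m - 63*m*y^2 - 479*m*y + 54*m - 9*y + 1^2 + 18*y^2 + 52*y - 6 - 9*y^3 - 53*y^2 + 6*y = -18*m^2 + 47*m - 9*y^3 + y^2*(-63*m - 35) + y*(162*m^2 - 416*m + 49) - 5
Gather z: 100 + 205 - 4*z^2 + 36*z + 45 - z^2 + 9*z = -5*z^2 + 45*z + 350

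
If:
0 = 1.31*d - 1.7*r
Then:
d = 1.29770992366412*r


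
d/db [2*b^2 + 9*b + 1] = 4*b + 9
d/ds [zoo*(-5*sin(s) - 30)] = zoo*cos(s)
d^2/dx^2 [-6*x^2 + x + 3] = -12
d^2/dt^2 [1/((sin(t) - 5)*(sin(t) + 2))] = (-4*sin(t)^4 + 9*sin(t)^3 - 43*sin(t)^2 + 12*sin(t) + 38)/((sin(t) - 5)^3*(sin(t) + 2)^3)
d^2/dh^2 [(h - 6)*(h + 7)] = 2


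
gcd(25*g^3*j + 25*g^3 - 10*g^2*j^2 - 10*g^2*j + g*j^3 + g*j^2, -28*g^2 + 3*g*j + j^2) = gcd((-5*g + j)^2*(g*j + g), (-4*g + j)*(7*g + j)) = 1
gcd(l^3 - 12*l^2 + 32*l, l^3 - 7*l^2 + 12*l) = l^2 - 4*l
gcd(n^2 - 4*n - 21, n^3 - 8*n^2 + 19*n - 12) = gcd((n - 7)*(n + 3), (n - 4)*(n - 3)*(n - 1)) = 1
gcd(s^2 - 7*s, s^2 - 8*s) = s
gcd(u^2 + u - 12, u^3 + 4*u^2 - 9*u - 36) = u^2 + u - 12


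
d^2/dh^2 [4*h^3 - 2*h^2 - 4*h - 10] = 24*h - 4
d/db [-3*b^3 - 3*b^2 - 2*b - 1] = -9*b^2 - 6*b - 2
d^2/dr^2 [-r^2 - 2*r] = -2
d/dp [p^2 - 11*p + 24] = 2*p - 11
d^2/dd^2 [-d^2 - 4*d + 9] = -2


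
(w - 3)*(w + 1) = w^2 - 2*w - 3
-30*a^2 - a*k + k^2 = (-6*a + k)*(5*a + k)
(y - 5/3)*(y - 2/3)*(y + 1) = y^3 - 4*y^2/3 - 11*y/9 + 10/9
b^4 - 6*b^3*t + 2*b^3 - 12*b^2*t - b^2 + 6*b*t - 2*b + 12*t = (b - 1)*(b + 1)*(b + 2)*(b - 6*t)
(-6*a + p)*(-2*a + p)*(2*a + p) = 24*a^3 - 4*a^2*p - 6*a*p^2 + p^3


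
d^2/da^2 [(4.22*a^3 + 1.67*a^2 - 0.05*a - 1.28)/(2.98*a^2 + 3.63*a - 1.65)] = (5.6843418860808e-14*a^5 - 5.6843418860808e-14*a^4 + 115.69436*a^3 - 170.587272*a^2 - 15.619032*a - 37.826184)/(26.463592*a^6 + 96.707556*a^5 + 73.843506*a^4 - 59.260113*a^3 - 40.886505*a^2 + 29.648025*a - 4.492125)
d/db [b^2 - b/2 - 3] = 2*b - 1/2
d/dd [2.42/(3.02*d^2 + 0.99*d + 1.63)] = (-14.6168*d - 2.3958)/(3.02*d^2 + 0.99*d + 1.63)^2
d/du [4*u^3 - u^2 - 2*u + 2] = 12*u^2 - 2*u - 2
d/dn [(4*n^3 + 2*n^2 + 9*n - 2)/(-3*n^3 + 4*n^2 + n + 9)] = (22*n^4 + 62*n^3 + 56*n^2 + 52*n + 83)/(9*n^6 - 24*n^5 + 10*n^4 - 46*n^3 + 73*n^2 + 18*n + 81)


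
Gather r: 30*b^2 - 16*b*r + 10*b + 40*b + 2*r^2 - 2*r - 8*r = 30*b^2 + 50*b + 2*r^2 + r*(-16*b - 10)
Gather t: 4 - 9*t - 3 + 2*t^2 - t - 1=2*t^2 - 10*t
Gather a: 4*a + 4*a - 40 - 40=8*a - 80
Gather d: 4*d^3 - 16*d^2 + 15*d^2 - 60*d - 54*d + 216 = 4*d^3 - d^2 - 114*d + 216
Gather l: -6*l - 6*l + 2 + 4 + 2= 8 - 12*l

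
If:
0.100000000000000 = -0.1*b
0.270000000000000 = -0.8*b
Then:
No Solution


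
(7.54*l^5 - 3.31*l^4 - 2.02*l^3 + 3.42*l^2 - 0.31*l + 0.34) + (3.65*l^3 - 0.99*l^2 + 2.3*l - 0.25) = 7.54*l^5 - 3.31*l^4 + 1.63*l^3 + 2.43*l^2 + 1.99*l + 0.09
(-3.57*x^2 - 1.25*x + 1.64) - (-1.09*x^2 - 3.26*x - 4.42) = -2.48*x^2 + 2.01*x + 6.06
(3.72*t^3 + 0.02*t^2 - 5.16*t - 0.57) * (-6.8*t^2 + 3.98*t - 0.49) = -25.296*t^5 + 14.6696*t^4 + 33.3448*t^3 - 16.6706*t^2 + 0.2598*t + 0.2793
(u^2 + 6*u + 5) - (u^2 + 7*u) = 5 - u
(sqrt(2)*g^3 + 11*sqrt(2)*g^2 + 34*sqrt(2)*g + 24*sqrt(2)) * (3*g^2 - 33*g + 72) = 3*sqrt(2)*g^5 - 189*sqrt(2)*g^3 - 258*sqrt(2)*g^2 + 1656*sqrt(2)*g + 1728*sqrt(2)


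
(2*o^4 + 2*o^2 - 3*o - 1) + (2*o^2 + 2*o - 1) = 2*o^4 + 4*o^2 - o - 2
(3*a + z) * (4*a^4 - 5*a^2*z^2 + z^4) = 12*a^5 + 4*a^4*z - 15*a^3*z^2 - 5*a^2*z^3 + 3*a*z^4 + z^5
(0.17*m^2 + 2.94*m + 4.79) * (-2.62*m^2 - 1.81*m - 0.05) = -0.4454*m^4 - 8.0105*m^3 - 17.8797*m^2 - 8.8169*m - 0.2395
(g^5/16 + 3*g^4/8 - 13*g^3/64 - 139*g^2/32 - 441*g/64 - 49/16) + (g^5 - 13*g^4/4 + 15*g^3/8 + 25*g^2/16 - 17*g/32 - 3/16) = 17*g^5/16 - 23*g^4/8 + 107*g^3/64 - 89*g^2/32 - 475*g/64 - 13/4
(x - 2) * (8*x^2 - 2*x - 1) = 8*x^3 - 18*x^2 + 3*x + 2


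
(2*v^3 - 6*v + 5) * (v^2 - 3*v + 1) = 2*v^5 - 6*v^4 - 4*v^3 + 23*v^2 - 21*v + 5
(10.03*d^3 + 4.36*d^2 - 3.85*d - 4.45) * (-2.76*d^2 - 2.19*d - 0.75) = -27.6828*d^5 - 33.9993*d^4 - 6.4449*d^3 + 17.4435*d^2 + 12.633*d + 3.3375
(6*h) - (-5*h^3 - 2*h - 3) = 5*h^3 + 8*h + 3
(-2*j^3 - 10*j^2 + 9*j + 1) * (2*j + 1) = -4*j^4 - 22*j^3 + 8*j^2 + 11*j + 1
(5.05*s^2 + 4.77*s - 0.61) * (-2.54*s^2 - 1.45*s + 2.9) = -12.827*s^4 - 19.4383*s^3 + 9.2779*s^2 + 14.7175*s - 1.769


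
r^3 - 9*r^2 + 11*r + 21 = (r - 7)*(r - 3)*(r + 1)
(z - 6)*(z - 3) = z^2 - 9*z + 18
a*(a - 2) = a^2 - 2*a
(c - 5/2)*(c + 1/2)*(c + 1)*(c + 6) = c^4 + 5*c^3 - 37*c^2/4 - 83*c/4 - 15/2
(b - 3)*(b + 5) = b^2 + 2*b - 15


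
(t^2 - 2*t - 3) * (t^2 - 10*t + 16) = t^4 - 12*t^3 + 33*t^2 - 2*t - 48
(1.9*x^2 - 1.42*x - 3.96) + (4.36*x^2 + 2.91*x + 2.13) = 6.26*x^2 + 1.49*x - 1.83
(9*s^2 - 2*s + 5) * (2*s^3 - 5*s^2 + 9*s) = 18*s^5 - 49*s^4 + 101*s^3 - 43*s^2 + 45*s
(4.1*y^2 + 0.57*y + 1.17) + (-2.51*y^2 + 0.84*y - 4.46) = 1.59*y^2 + 1.41*y - 3.29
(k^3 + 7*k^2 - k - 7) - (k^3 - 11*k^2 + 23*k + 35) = 18*k^2 - 24*k - 42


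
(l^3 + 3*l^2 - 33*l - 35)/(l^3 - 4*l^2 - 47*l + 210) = (l + 1)/(l - 6)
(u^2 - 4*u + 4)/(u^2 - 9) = (u^2 - 4*u + 4)/(u^2 - 9)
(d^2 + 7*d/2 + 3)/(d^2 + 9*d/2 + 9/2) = (d + 2)/(d + 3)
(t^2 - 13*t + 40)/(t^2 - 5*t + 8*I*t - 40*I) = (t - 8)/(t + 8*I)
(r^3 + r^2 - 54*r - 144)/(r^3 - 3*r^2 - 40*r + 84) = (r^2 - 5*r - 24)/(r^2 - 9*r + 14)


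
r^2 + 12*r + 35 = (r + 5)*(r + 7)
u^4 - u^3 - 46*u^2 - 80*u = u*(u - 8)*(u + 2)*(u + 5)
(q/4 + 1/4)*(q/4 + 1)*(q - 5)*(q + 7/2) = q^4/16 + 7*q^3/32 - 21*q^2/16 - 187*q/32 - 35/8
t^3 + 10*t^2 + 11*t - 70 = (t - 2)*(t + 5)*(t + 7)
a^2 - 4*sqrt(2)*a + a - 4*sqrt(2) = (a + 1)*(a - 4*sqrt(2))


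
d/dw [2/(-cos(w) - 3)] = -2*sin(w)/(cos(w) + 3)^2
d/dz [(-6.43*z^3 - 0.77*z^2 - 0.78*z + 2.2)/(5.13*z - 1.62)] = (-65.9718*z^3 + 27.2997*z^2 + 2.4948*z - 10.0224)/(26.3169*z^2 - 16.6212*z + 2.6244)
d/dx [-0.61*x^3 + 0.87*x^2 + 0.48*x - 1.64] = -1.83*x^2 + 1.74*x + 0.48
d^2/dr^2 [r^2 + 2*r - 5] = 2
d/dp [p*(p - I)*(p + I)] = 3*p^2 + 1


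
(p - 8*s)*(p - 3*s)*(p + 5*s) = p^3 - 6*p^2*s - 31*p*s^2 + 120*s^3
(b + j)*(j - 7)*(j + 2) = b*j^2 - 5*b*j - 14*b + j^3 - 5*j^2 - 14*j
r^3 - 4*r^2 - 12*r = r*(r - 6)*(r + 2)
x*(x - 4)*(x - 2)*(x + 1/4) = x^4 - 23*x^3/4 + 13*x^2/2 + 2*x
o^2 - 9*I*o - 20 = (o - 5*I)*(o - 4*I)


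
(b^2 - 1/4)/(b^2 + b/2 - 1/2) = (b + 1/2)/(b + 1)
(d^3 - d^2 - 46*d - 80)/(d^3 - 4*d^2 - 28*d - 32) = (d + 5)/(d + 2)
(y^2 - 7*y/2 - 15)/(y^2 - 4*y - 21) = (-y^2 + 7*y/2 + 15)/(-y^2 + 4*y + 21)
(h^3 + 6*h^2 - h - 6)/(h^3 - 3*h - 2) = (h^2 + 5*h - 6)/(h^2 - h - 2)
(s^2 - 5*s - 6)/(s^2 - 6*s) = (s + 1)/s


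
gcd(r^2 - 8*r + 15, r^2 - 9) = r - 3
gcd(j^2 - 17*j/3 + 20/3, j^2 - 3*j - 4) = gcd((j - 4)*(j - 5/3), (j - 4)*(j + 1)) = j - 4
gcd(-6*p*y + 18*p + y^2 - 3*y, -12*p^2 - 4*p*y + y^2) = -6*p + y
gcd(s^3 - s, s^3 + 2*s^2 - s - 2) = s^2 - 1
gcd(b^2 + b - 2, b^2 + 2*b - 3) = b - 1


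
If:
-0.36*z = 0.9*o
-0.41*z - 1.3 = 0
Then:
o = 1.27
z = -3.17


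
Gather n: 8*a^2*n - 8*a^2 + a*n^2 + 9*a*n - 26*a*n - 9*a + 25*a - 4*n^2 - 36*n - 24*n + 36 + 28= -8*a^2 + 16*a + n^2*(a - 4) + n*(8*a^2 - 17*a - 60) + 64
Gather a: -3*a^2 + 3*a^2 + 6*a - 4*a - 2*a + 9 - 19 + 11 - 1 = 0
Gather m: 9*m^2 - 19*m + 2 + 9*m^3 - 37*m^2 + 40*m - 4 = 9*m^3 - 28*m^2 + 21*m - 2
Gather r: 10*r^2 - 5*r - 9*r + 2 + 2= 10*r^2 - 14*r + 4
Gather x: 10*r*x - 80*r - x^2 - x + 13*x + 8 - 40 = -80*r - x^2 + x*(10*r + 12) - 32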